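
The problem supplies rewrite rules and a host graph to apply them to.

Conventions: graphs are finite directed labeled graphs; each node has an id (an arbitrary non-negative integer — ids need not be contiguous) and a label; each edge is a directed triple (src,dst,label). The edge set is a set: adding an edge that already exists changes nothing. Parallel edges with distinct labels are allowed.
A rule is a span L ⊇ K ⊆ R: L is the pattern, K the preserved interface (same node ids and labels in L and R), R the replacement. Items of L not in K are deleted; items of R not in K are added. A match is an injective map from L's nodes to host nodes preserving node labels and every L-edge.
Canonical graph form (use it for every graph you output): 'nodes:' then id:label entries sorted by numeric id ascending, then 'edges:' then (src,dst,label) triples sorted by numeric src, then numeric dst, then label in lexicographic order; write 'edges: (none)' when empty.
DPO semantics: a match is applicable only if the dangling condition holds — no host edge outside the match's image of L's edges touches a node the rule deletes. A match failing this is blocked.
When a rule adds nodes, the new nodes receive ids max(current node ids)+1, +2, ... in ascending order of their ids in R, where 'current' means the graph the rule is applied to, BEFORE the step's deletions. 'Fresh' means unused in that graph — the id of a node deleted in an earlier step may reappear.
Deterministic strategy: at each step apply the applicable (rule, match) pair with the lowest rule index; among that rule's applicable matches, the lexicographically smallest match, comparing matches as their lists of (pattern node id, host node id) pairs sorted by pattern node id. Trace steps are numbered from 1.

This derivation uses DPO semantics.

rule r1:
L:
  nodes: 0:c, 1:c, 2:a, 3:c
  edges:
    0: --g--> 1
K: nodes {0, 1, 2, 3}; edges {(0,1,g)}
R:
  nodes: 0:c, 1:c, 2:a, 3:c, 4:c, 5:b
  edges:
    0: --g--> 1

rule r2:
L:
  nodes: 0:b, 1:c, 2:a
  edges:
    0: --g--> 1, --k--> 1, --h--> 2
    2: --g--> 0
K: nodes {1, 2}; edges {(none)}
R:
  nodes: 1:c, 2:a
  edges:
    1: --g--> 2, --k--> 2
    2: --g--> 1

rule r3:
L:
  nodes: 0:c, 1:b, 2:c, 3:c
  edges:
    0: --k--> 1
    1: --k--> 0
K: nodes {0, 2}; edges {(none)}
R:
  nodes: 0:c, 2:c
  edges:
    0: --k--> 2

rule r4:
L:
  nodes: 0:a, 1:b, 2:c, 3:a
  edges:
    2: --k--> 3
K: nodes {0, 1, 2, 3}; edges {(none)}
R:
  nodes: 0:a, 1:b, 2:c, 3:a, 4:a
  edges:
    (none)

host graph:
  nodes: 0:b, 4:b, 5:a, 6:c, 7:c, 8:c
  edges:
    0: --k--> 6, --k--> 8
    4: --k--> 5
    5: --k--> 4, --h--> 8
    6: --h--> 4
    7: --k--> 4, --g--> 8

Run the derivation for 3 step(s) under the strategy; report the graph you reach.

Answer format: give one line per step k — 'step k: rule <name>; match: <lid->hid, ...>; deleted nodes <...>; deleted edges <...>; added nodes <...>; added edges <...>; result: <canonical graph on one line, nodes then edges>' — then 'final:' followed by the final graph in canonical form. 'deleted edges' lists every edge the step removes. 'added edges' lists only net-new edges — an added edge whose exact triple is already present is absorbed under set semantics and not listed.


step 1: rule r1; match: 0->7, 1->8, 2->5, 3->6; deleted nodes (none); deleted edges (none); added nodes 9, 10; added edges (none); result: nodes: 0:b, 4:b, 5:a, 6:c, 7:c, 8:c, 9:c, 10:b edges: (0,6,k); (0,8,k); (4,5,k); (5,4,k); (5,8,h); (6,4,h); (7,4,k); (7,8,g)
step 2: rule r1; match: 0->7, 1->8, 2->5, 3->6; deleted nodes (none); deleted edges (none); added nodes 11, 12; added edges (none); result: nodes: 0:b, 4:b, 5:a, 6:c, 7:c, 8:c, 9:c, 10:b, 11:c, 12:b edges: (0,6,k); (0,8,k); (4,5,k); (5,4,k); (5,8,h); (6,4,h); (7,4,k); (7,8,g)
step 3: rule r1; match: 0->7, 1->8, 2->5, 3->6; deleted nodes (none); deleted edges (none); added nodes 13, 14; added edges (none); result: nodes: 0:b, 4:b, 5:a, 6:c, 7:c, 8:c, 9:c, 10:b, 11:c, 12:b, 13:c, 14:b edges: (0,6,k); (0,8,k); (4,5,k); (5,4,k); (5,8,h); (6,4,h); (7,4,k); (7,8,g)
final:
nodes: 0:b, 4:b, 5:a, 6:c, 7:c, 8:c, 9:c, 10:b, 11:c, 12:b, 13:c, 14:b
edges: (0,6,k); (0,8,k); (4,5,k); (5,4,k); (5,8,h); (6,4,h); (7,4,k); (7,8,g)


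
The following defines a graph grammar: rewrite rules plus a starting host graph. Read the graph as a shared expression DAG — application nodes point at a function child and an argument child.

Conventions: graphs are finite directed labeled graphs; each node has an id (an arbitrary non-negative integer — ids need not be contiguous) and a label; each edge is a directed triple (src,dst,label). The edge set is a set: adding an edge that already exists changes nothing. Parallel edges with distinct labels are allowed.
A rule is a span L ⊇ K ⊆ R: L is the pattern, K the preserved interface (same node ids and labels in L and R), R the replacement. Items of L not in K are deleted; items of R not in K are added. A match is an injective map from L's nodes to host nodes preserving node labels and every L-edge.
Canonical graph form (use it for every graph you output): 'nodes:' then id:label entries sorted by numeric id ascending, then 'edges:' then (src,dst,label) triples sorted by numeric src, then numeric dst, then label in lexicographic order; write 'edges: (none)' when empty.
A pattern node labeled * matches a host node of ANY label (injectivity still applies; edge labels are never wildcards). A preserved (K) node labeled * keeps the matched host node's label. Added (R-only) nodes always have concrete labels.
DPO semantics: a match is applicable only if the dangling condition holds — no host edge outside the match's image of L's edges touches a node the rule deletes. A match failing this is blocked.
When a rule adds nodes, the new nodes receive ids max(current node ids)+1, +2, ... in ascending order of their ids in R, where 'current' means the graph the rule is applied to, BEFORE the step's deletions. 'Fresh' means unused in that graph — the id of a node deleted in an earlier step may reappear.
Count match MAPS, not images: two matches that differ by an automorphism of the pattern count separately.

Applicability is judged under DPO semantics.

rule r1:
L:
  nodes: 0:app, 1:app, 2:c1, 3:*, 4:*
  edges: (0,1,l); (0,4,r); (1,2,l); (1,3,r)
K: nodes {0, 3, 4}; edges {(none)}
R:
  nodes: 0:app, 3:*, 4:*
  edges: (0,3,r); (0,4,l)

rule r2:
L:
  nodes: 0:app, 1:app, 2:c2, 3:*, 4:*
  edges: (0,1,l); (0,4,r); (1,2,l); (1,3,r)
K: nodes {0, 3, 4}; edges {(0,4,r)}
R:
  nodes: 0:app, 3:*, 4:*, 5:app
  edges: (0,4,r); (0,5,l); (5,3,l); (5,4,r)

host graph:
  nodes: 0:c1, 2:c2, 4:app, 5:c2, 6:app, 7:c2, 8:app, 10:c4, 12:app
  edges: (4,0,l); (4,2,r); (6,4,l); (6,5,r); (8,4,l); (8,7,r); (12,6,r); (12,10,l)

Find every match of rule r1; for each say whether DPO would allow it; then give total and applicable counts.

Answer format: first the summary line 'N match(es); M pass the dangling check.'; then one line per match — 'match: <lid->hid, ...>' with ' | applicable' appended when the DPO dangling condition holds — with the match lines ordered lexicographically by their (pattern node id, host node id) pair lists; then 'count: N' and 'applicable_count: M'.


2 match(es); 0 pass the dangling check.
match: 0->6, 1->4, 2->0, 3->2, 4->5
match: 0->8, 1->4, 2->0, 3->2, 4->7
count: 2
applicable_count: 0


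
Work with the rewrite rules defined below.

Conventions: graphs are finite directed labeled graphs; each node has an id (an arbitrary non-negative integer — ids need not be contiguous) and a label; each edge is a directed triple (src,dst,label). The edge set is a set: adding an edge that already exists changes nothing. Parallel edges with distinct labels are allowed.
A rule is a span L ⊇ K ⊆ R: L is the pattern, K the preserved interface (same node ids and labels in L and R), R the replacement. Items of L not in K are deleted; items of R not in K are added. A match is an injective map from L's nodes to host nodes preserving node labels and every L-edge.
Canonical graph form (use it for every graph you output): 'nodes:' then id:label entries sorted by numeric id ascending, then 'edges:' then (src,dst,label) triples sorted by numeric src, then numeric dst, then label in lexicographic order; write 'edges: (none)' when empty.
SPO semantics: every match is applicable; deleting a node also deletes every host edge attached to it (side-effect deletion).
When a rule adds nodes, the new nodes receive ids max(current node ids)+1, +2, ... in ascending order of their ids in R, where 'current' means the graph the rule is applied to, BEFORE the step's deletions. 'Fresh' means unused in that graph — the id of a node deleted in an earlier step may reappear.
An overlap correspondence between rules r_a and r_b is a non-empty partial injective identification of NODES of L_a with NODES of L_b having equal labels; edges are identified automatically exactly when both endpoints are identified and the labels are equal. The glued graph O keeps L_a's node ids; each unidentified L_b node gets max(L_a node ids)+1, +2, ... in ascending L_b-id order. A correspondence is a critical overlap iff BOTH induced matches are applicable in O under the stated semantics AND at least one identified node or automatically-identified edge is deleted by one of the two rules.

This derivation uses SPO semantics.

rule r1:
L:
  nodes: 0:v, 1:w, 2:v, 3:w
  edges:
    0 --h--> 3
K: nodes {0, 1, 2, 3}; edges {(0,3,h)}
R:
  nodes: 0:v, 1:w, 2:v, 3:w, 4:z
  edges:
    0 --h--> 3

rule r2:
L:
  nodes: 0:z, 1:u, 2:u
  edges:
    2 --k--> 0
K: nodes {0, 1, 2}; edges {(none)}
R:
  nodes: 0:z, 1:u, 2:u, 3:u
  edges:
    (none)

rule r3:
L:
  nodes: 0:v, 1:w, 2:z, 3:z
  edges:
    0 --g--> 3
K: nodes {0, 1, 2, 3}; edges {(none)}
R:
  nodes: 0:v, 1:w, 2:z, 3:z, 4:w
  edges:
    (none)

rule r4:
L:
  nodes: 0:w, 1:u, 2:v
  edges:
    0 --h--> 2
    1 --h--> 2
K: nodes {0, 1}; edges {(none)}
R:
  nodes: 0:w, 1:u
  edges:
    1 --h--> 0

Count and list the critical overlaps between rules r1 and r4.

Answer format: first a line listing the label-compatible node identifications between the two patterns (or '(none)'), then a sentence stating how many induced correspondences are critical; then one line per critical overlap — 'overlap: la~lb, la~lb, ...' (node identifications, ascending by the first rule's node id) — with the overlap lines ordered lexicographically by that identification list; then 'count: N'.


label-compatible node identifications between L(r1) and L(r4): 0~2, 1~0, 2~2, 3~0
6 of the induced correspondences are critical overlaps of r1 and r4.
overlap: 0~2
overlap: 0~2, 1~0
overlap: 0~2, 3~0
overlap: 1~0, 2~2
overlap: 2~2
overlap: 2~2, 3~0
count: 6


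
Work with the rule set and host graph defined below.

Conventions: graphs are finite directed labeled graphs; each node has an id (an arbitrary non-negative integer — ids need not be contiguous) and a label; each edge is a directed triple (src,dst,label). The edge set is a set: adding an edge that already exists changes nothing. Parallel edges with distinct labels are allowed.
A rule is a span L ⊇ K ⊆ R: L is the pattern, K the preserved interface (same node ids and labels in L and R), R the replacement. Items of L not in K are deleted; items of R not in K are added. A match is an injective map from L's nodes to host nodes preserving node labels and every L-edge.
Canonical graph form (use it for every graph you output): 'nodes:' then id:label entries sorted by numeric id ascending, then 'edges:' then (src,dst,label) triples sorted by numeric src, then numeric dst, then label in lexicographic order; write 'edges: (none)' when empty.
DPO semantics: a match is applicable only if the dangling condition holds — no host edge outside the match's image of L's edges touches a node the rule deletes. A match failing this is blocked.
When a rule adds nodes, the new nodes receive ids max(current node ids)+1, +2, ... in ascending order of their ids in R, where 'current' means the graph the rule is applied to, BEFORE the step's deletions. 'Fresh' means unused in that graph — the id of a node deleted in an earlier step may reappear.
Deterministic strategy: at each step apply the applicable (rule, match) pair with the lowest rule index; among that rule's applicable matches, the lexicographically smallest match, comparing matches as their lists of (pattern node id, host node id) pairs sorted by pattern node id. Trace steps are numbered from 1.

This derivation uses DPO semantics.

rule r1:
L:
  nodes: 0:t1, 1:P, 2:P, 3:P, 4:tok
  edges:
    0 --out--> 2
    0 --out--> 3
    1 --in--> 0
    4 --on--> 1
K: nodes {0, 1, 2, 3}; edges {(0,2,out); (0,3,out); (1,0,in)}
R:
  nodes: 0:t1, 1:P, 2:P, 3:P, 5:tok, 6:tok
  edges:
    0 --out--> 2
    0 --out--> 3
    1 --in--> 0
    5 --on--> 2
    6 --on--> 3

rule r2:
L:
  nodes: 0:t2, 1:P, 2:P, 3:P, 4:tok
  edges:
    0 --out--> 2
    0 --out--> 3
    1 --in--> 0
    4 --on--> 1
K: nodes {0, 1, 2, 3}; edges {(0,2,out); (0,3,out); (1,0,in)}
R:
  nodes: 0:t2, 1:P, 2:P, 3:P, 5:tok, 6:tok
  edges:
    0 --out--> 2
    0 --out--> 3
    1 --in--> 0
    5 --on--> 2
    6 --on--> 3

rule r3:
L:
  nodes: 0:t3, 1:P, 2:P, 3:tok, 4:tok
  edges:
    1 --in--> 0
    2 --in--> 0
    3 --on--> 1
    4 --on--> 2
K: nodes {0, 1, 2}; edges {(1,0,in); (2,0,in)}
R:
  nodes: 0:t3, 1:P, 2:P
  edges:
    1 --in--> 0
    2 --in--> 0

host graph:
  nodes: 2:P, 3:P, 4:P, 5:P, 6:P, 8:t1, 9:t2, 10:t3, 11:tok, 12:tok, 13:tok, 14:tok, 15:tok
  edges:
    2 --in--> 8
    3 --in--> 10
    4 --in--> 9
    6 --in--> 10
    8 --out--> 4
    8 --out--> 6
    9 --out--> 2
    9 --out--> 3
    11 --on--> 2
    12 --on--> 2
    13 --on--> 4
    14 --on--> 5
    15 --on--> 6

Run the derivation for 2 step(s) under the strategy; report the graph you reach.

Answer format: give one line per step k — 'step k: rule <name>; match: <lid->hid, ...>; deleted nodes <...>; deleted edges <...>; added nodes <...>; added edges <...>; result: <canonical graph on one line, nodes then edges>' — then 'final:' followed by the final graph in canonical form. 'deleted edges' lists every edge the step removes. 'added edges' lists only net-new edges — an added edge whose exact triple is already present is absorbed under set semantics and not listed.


step 1: rule r1; match: 0->8, 1->2, 2->4, 3->6, 4->11; deleted nodes 11; deleted edges (11,2,on); added nodes 16, 17; added edges (16,4,on); (17,6,on); result: nodes: 2:P, 3:P, 4:P, 5:P, 6:P, 8:t1, 9:t2, 10:t3, 12:tok, 13:tok, 14:tok, 15:tok, 16:tok, 17:tok edges: (2,8,in); (3,10,in); (4,9,in); (6,10,in); (8,4,out); (8,6,out); (9,2,out); (9,3,out); (12,2,on); (13,4,on); (14,5,on); (15,6,on); (16,4,on); (17,6,on)
step 2: rule r1; match: 0->8, 1->2, 2->4, 3->6, 4->12; deleted nodes 12; deleted edges (12,2,on); added nodes 18, 19; added edges (18,4,on); (19,6,on); result: nodes: 2:P, 3:P, 4:P, 5:P, 6:P, 8:t1, 9:t2, 10:t3, 13:tok, 14:tok, 15:tok, 16:tok, 17:tok, 18:tok, 19:tok edges: (2,8,in); (3,10,in); (4,9,in); (6,10,in); (8,4,out); (8,6,out); (9,2,out); (9,3,out); (13,4,on); (14,5,on); (15,6,on); (16,4,on); (17,6,on); (18,4,on); (19,6,on)
final:
nodes: 2:P, 3:P, 4:P, 5:P, 6:P, 8:t1, 9:t2, 10:t3, 13:tok, 14:tok, 15:tok, 16:tok, 17:tok, 18:tok, 19:tok
edges: (2,8,in); (3,10,in); (4,9,in); (6,10,in); (8,4,out); (8,6,out); (9,2,out); (9,3,out); (13,4,on); (14,5,on); (15,6,on); (16,4,on); (17,6,on); (18,4,on); (19,6,on)


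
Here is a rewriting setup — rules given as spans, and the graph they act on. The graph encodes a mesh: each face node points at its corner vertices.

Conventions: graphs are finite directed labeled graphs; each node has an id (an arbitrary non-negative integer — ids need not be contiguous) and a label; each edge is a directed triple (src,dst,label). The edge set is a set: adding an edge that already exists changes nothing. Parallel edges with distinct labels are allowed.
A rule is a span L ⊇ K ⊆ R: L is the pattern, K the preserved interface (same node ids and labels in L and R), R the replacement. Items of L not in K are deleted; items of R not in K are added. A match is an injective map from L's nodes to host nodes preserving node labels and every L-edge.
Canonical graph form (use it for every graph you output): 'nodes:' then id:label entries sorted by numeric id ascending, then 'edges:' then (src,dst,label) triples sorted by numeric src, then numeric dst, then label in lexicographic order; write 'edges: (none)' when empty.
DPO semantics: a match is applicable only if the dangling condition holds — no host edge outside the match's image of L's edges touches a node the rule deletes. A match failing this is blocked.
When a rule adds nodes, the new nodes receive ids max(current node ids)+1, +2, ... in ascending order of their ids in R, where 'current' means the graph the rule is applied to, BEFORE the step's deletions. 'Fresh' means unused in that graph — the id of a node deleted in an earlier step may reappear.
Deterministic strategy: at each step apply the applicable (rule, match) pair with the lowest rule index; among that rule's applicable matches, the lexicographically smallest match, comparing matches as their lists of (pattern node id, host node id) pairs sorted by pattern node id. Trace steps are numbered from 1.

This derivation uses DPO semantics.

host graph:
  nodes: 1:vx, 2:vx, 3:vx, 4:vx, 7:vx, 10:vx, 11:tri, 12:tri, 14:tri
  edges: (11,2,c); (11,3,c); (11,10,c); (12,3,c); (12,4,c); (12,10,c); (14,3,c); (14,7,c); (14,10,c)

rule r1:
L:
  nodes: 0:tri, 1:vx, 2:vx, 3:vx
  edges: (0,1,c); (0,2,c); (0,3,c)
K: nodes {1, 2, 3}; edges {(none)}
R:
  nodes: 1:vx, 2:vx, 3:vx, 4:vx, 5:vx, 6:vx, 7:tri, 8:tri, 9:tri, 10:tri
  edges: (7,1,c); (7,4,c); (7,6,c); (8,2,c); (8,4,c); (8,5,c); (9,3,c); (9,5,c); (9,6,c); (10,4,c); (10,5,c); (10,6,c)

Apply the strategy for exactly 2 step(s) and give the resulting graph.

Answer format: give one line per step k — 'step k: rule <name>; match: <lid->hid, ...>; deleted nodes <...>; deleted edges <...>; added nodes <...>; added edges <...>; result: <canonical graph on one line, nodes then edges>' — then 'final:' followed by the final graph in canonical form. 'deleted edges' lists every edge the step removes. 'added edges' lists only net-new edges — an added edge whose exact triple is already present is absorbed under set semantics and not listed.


step 1: rule r1; match: 0->11, 1->2, 2->3, 3->10; deleted nodes 11; deleted edges (11,2,c); (11,3,c); (11,10,c); added nodes 15, 16, 17, 18, 19, 20, 21; added edges (18,2,c); (18,15,c); (18,17,c); (19,3,c); (19,15,c); (19,16,c); (20,10,c); (20,16,c); (20,17,c); (21,15,c); (21,16,c); (21,17,c); result: nodes: 1:vx, 2:vx, 3:vx, 4:vx, 7:vx, 10:vx, 12:tri, 14:tri, 15:vx, 16:vx, 17:vx, 18:tri, 19:tri, 20:tri, 21:tri edges: (12,3,c); (12,4,c); (12,10,c); (14,3,c); (14,7,c); (14,10,c); (18,2,c); (18,15,c); (18,17,c); (19,3,c); (19,15,c); (19,16,c); (20,10,c); (20,16,c); (20,17,c); (21,15,c); (21,16,c); (21,17,c)
step 2: rule r1; match: 0->12, 1->3, 2->4, 3->10; deleted nodes 12; deleted edges (12,3,c); (12,4,c); (12,10,c); added nodes 22, 23, 24, 25, 26, 27, 28; added edges (25,3,c); (25,22,c); (25,24,c); (26,4,c); (26,22,c); (26,23,c); (27,10,c); (27,23,c); (27,24,c); (28,22,c); (28,23,c); (28,24,c); result: nodes: 1:vx, 2:vx, 3:vx, 4:vx, 7:vx, 10:vx, 14:tri, 15:vx, 16:vx, 17:vx, 18:tri, 19:tri, 20:tri, 21:tri, 22:vx, 23:vx, 24:vx, 25:tri, 26:tri, 27:tri, 28:tri edges: (14,3,c); (14,7,c); (14,10,c); (18,2,c); (18,15,c); (18,17,c); (19,3,c); (19,15,c); (19,16,c); (20,10,c); (20,16,c); (20,17,c); (21,15,c); (21,16,c); (21,17,c); (25,3,c); (25,22,c); (25,24,c); (26,4,c); (26,22,c); (26,23,c); (27,10,c); (27,23,c); (27,24,c); (28,22,c); (28,23,c); (28,24,c)
final:
nodes: 1:vx, 2:vx, 3:vx, 4:vx, 7:vx, 10:vx, 14:tri, 15:vx, 16:vx, 17:vx, 18:tri, 19:tri, 20:tri, 21:tri, 22:vx, 23:vx, 24:vx, 25:tri, 26:tri, 27:tri, 28:tri
edges: (14,3,c); (14,7,c); (14,10,c); (18,2,c); (18,15,c); (18,17,c); (19,3,c); (19,15,c); (19,16,c); (20,10,c); (20,16,c); (20,17,c); (21,15,c); (21,16,c); (21,17,c); (25,3,c); (25,22,c); (25,24,c); (26,4,c); (26,22,c); (26,23,c); (27,10,c); (27,23,c); (27,24,c); (28,22,c); (28,23,c); (28,24,c)


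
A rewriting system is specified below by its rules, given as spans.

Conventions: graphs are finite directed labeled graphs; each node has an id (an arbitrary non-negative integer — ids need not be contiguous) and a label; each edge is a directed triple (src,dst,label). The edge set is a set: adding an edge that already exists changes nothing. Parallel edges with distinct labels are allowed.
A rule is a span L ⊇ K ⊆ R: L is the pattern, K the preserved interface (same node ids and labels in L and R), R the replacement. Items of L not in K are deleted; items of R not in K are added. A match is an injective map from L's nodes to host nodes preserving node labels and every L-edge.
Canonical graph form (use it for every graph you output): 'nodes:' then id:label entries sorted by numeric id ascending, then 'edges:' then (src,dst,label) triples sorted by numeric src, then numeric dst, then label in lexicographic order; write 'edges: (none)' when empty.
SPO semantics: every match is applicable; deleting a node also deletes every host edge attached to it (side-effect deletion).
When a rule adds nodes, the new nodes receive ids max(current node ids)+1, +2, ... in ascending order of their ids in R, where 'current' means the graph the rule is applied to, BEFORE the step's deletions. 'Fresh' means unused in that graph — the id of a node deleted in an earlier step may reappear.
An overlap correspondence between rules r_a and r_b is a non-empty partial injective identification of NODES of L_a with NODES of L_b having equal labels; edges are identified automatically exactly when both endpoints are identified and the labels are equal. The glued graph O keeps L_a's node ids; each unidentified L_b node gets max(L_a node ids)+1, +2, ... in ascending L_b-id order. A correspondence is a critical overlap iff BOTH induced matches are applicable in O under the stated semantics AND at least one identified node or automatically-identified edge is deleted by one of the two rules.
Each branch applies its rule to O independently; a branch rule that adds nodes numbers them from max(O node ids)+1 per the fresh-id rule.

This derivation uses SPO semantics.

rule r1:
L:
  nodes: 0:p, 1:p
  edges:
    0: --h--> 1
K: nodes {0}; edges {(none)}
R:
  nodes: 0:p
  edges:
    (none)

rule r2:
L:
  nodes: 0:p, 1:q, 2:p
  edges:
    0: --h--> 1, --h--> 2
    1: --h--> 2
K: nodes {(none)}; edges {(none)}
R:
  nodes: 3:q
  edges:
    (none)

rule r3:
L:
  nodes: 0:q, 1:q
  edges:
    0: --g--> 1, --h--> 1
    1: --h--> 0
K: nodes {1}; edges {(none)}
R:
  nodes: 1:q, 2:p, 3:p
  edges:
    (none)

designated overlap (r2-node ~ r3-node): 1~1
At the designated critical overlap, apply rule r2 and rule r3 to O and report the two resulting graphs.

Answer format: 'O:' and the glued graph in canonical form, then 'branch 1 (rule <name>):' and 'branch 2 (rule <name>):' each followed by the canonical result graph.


O:
nodes: 0:p, 1:q, 2:p, 3:q
edges: (0,1,h); (0,2,h); (1,2,h); (1,3,h); (3,1,g); (3,1,h)
branch 1 (rule r2):
nodes: 3:q, 4:q
edges: (none)
branch 2 (rule r3):
nodes: 0:p, 1:q, 2:p, 4:p, 5:p
edges: (0,1,h); (0,2,h); (1,2,h)


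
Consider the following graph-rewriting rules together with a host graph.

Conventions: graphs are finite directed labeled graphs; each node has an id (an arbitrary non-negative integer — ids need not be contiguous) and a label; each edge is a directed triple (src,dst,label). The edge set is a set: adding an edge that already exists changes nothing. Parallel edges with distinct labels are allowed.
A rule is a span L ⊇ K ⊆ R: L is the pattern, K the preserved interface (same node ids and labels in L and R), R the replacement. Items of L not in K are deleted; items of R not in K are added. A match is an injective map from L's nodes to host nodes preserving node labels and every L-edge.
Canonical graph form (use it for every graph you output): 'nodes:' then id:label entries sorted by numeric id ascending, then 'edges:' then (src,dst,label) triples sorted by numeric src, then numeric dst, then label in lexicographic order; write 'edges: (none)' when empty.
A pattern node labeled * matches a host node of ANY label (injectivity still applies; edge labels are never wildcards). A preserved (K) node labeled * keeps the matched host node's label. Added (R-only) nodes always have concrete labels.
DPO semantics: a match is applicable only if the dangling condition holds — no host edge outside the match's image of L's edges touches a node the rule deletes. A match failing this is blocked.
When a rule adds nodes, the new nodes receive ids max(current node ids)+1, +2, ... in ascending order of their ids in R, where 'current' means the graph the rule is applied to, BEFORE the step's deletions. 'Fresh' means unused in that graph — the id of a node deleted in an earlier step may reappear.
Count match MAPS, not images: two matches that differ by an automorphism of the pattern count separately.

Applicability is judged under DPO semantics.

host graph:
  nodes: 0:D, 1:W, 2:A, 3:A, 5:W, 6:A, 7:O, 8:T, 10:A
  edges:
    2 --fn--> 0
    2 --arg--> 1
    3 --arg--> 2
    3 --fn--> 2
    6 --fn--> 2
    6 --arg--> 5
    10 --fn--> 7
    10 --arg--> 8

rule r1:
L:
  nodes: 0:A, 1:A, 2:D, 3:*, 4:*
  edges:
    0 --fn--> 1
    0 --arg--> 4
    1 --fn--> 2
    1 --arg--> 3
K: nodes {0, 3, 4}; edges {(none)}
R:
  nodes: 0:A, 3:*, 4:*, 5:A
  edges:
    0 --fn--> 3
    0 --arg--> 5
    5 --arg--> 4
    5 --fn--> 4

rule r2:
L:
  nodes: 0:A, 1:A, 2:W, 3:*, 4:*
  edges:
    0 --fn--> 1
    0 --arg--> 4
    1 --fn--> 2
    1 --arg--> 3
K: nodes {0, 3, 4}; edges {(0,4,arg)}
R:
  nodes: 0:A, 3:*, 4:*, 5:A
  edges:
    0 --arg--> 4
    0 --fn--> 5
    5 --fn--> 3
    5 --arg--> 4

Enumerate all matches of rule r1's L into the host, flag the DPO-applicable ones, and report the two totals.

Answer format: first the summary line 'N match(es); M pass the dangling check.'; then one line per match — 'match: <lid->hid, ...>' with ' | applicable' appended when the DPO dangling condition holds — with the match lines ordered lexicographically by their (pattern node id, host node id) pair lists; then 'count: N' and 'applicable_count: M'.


1 match(es); 0 pass the dangling check.
match: 0->6, 1->2, 2->0, 3->1, 4->5
count: 1
applicable_count: 0


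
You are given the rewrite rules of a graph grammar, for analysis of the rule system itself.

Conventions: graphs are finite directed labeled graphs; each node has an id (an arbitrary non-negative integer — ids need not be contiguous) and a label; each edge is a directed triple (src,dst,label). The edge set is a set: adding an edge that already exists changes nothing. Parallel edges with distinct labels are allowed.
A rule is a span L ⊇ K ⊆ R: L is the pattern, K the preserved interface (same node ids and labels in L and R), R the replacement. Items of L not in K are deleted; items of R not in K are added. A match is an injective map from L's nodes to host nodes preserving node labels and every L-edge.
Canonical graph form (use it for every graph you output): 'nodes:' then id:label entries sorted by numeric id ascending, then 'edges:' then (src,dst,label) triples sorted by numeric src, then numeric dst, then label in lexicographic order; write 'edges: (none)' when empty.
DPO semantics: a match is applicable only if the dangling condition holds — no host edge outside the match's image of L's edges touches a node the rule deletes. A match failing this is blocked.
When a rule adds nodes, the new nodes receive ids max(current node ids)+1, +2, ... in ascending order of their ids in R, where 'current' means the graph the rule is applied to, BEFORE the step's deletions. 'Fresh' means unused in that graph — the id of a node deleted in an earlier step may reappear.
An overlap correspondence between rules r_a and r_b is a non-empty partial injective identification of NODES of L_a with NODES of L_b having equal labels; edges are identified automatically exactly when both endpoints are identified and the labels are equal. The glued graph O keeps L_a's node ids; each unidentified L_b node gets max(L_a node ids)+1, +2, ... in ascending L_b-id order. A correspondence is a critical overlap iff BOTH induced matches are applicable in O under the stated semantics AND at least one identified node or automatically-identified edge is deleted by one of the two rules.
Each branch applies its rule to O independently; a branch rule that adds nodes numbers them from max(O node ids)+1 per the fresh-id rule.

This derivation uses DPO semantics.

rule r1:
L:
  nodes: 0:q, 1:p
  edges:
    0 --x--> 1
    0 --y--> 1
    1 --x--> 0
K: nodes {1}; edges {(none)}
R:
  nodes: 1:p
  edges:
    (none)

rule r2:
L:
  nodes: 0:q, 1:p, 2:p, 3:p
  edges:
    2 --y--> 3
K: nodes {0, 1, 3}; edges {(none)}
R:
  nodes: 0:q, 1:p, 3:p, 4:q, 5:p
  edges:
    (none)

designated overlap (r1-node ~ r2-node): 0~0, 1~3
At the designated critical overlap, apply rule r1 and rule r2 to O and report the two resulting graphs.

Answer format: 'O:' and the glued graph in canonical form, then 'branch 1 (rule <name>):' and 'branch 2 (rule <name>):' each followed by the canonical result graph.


O:
nodes: 0:q, 1:p, 2:p, 3:p
edges: (0,1,x); (0,1,y); (1,0,x); (3,1,y)
branch 1 (rule r1):
nodes: 1:p, 2:p, 3:p
edges: (3,1,y)
branch 2 (rule r2):
nodes: 0:q, 1:p, 2:p, 4:q, 5:p
edges: (0,1,x); (0,1,y); (1,0,x)


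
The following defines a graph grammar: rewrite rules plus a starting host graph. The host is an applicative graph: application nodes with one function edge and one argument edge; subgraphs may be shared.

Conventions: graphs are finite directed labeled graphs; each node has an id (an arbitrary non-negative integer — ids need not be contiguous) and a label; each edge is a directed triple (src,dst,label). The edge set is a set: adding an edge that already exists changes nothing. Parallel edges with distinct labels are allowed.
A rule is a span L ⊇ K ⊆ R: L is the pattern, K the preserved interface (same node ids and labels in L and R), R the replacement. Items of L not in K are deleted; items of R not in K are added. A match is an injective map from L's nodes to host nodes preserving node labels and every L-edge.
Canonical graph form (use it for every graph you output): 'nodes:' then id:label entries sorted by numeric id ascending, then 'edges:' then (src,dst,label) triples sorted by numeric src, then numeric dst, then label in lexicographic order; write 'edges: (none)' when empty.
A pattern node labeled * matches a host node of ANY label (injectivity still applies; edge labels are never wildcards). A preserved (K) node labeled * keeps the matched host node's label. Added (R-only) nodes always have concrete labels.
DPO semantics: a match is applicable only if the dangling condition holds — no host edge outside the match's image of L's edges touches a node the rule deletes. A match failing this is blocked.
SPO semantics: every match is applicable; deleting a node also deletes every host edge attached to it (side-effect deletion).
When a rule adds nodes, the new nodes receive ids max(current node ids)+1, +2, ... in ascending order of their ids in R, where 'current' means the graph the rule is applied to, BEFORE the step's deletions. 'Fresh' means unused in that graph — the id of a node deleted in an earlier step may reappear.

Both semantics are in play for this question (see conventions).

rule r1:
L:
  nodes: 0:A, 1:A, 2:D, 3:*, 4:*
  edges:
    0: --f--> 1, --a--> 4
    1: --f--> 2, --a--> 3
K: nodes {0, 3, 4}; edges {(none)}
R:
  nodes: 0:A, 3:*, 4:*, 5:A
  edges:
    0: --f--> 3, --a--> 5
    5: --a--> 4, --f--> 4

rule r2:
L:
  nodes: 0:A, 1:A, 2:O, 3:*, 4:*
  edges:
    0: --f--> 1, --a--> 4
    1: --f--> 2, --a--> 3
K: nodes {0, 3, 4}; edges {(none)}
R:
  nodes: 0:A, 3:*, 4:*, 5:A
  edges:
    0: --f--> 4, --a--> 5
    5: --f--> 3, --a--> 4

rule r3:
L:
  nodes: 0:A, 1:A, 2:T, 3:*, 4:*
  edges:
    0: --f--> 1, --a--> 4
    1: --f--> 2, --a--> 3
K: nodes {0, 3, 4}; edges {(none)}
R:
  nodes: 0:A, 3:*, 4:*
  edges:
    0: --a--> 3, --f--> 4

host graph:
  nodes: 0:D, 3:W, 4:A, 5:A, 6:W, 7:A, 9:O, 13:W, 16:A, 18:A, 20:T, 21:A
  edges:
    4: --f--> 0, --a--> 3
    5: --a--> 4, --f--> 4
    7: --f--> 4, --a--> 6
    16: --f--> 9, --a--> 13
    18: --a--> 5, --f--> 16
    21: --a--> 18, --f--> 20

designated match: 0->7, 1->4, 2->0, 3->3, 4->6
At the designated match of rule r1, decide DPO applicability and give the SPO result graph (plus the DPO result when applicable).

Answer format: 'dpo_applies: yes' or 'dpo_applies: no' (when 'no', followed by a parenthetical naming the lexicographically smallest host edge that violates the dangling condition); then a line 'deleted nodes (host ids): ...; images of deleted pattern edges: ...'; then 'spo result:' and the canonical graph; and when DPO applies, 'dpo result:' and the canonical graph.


dpo_applies: no
(the rule deletes node 4, which keeps host edge (5,4,a) outside the match image — the dangling condition fails, DPO blocks; SPO proceeds and side-deletes such edges)
deleted nodes (host ids): 0, 4; images of deleted pattern edges: (4,0,f); (4,3,a); (7,4,f); (7,6,a)
spo result:
nodes: 3:W, 5:A, 6:W, 7:A, 9:O, 13:W, 16:A, 18:A, 20:T, 21:A, 22:A
edges: (7,3,f); (7,22,a); (16,9,f); (16,13,a); (18,5,a); (18,16,f); (21,18,a); (21,20,f); (22,6,a); (22,6,f)


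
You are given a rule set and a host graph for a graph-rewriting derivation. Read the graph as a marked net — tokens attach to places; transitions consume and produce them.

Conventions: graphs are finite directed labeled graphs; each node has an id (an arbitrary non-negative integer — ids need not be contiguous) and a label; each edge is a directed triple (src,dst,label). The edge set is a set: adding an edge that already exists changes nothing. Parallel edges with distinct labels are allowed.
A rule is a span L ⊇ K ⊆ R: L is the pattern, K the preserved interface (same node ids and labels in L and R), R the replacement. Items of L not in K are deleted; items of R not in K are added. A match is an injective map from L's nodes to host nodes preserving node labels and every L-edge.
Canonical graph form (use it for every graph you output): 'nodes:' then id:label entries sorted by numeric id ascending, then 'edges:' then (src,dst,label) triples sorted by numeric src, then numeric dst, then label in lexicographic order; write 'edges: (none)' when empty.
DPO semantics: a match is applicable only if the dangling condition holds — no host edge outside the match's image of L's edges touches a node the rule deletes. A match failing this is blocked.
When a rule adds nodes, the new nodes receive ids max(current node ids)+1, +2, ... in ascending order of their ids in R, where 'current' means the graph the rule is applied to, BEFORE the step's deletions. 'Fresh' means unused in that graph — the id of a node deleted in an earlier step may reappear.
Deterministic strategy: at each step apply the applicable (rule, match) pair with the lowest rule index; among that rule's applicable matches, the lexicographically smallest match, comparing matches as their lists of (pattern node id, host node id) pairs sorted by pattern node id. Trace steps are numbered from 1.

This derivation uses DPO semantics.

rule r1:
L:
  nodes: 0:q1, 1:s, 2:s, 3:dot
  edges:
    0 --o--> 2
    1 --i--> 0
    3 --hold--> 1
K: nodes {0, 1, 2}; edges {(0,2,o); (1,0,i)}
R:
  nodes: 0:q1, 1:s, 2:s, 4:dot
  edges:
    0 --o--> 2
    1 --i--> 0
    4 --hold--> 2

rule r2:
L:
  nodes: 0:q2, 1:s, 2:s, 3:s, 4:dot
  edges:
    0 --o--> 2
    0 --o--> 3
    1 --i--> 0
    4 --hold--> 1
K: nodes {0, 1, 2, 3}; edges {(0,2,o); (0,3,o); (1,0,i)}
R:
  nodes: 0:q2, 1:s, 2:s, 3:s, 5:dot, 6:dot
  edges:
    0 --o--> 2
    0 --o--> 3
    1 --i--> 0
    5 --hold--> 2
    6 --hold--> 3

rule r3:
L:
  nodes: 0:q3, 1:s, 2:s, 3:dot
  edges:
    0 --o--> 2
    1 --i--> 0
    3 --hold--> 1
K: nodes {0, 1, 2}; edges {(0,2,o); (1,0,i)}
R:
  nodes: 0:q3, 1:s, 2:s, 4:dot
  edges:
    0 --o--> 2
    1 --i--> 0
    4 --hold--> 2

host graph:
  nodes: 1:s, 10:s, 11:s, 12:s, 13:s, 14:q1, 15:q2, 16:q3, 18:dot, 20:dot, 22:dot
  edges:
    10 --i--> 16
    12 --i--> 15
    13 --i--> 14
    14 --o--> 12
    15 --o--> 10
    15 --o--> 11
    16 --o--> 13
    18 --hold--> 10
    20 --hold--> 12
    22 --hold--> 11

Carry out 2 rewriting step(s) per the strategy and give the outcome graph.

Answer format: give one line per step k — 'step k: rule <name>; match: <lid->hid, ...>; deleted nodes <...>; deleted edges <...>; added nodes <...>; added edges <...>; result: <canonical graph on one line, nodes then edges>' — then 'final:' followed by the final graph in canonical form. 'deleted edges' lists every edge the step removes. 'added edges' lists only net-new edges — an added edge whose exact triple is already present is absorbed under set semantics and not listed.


step 1: rule r2; match: 0->15, 1->12, 2->10, 3->11, 4->20; deleted nodes 20; deleted edges (20,12,hold); added nodes 23, 24; added edges (23,10,hold); (24,11,hold); result: nodes: 1:s, 10:s, 11:s, 12:s, 13:s, 14:q1, 15:q2, 16:q3, 18:dot, 22:dot, 23:dot, 24:dot edges: (10,16,i); (12,15,i); (13,14,i); (14,12,o); (15,10,o); (15,11,o); (16,13,o); (18,10,hold); (22,11,hold); (23,10,hold); (24,11,hold)
step 2: rule r3; match: 0->16, 1->10, 2->13, 3->18; deleted nodes 18; deleted edges (18,10,hold); added nodes 25; added edges (25,13,hold); result: nodes: 1:s, 10:s, 11:s, 12:s, 13:s, 14:q1, 15:q2, 16:q3, 22:dot, 23:dot, 24:dot, 25:dot edges: (10,16,i); (12,15,i); (13,14,i); (14,12,o); (15,10,o); (15,11,o); (16,13,o); (22,11,hold); (23,10,hold); (24,11,hold); (25,13,hold)
final:
nodes: 1:s, 10:s, 11:s, 12:s, 13:s, 14:q1, 15:q2, 16:q3, 22:dot, 23:dot, 24:dot, 25:dot
edges: (10,16,i); (12,15,i); (13,14,i); (14,12,o); (15,10,o); (15,11,o); (16,13,o); (22,11,hold); (23,10,hold); (24,11,hold); (25,13,hold)


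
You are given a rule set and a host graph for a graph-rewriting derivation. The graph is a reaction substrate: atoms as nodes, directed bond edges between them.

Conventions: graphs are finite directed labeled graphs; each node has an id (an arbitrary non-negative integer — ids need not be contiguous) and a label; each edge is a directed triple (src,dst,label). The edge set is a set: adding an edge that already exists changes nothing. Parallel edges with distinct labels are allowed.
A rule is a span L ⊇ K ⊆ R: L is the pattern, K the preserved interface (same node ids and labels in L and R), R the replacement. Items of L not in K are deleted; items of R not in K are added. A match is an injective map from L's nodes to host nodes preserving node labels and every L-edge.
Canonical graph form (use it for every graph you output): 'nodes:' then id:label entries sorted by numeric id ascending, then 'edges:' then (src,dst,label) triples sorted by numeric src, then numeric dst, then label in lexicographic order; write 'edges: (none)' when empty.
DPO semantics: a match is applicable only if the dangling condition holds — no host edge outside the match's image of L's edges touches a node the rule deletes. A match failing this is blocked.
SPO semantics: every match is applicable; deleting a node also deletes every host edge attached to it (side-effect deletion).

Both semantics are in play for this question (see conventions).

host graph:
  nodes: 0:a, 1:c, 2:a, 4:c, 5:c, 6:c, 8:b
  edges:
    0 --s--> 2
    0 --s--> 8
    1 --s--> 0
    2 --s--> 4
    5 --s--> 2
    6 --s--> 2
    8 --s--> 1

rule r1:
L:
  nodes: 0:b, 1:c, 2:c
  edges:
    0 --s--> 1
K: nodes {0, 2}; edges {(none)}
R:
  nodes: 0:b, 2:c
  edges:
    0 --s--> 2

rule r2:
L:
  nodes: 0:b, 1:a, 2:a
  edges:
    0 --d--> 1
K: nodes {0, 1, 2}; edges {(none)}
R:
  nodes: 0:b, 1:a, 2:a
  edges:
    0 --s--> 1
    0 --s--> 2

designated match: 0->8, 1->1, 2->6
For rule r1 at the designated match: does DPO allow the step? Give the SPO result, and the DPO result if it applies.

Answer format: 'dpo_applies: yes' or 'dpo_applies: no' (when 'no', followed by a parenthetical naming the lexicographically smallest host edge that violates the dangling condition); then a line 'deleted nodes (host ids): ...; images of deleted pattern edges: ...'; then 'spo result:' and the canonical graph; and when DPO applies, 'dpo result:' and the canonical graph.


dpo_applies: no
(the rule deletes node 1, which keeps host edge (1,0,s) outside the match image — the dangling condition fails, DPO blocks; SPO proceeds and side-deletes such edges)
deleted nodes (host ids): 1; images of deleted pattern edges: (8,1,s)
spo result:
nodes: 0:a, 2:a, 4:c, 5:c, 6:c, 8:b
edges: (0,2,s); (0,8,s); (2,4,s); (5,2,s); (6,2,s); (8,6,s)
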